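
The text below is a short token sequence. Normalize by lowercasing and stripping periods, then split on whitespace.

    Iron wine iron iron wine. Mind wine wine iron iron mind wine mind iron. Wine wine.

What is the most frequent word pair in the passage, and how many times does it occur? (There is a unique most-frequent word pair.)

Bigram frequencies (highest first):
  iron wine: 3
  wine iron: 2
  iron iron: 2
  wine mind: 2
  mind wine: 2
  wine wine: 2
  … (2 more, each ≤ 1)

"iron wine", 3 times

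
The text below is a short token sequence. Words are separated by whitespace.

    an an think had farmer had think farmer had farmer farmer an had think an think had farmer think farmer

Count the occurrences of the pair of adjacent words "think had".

2

Scanning the 19 overlapping bigram windows for "think had":
  position 3–4: think had
  position 16–17: think had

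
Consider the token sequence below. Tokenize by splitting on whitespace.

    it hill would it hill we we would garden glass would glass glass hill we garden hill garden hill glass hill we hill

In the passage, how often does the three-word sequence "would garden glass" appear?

1

Scanning the 21 overlapping trigram windows for "would garden glass":
  position 8–10: would garden glass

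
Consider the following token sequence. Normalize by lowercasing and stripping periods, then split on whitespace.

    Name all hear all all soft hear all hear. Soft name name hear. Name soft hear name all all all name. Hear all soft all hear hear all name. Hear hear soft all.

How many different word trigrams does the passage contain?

33 tokens → 31 trigram windows in total.
Repeated trigrams (each contributes count−1 duplicates):
  all name hear: 2
1 duplicate windows → 31 − 1 = 30 distinct.

30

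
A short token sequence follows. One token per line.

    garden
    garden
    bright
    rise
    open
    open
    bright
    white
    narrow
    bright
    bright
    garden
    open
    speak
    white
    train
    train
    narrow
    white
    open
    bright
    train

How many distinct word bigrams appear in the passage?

20

22 tokens → 21 bigram windows in total.
Repeated bigrams (each contributes count−1 duplicates):
  open bright: 2
1 duplicate windows → 21 − 1 = 20 distinct.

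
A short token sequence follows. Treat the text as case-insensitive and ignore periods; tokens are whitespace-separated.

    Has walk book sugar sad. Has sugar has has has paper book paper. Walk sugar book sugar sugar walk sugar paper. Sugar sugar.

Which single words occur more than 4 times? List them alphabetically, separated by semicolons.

Unigram counts meeting the condition (more than 4 times):
  has: 5
  sugar: 8

has; sugar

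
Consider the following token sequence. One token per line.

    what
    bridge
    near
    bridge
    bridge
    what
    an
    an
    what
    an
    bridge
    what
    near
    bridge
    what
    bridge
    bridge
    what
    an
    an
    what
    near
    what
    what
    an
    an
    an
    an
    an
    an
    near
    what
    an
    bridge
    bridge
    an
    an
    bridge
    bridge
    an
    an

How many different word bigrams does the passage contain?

14

41 tokens → 40 bigram windows in total.
Repeated bigrams (each contributes count−1 duplicates):
  an an: 9
  what an: 5
  bridge bridge: 4
  bridge what: 4
  an bridge: 3
  an what: 2
  bridge an: 2
  near bridge: 2
  … (3 more repeated)
26 duplicate windows → 40 − 26 = 14 distinct.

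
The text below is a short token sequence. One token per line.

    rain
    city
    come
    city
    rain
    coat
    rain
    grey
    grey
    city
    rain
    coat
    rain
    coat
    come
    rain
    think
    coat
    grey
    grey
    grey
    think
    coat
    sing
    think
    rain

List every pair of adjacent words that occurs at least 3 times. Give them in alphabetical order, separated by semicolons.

grey grey; rain coat

Bigram counts meeting the condition (at least 3 times):
  grey grey: 3
  rain coat: 3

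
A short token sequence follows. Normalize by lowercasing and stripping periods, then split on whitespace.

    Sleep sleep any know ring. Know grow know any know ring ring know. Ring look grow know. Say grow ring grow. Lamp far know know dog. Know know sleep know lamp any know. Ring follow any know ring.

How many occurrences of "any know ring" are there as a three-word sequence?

4

Scanning the 36 overlapping trigram windows for "any know ring":
  position 3–5: any know ring
  position 9–11: any know ring
  position 32–34: any know ring
  position 36–38: any know ring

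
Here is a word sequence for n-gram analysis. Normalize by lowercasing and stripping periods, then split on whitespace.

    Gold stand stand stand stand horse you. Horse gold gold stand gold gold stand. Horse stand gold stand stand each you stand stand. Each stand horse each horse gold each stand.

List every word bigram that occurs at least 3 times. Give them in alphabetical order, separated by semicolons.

gold stand; stand horse; stand stand

Bigram counts meeting the condition (at least 3 times):
  gold stand: 4
  stand horse: 3
  stand stand: 5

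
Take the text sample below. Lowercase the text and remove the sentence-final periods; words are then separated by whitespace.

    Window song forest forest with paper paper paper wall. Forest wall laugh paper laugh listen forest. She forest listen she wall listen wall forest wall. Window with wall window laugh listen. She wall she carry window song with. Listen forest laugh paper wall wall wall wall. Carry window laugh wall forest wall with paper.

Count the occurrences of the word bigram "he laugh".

Scanning the 53 overlapping bigram windows for "he laugh":
  (none found)

0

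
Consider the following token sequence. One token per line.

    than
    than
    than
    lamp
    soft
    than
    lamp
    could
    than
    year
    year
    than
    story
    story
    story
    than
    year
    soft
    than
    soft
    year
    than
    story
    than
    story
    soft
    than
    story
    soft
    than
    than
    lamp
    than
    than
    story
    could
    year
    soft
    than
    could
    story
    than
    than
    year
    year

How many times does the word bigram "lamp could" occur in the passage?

Scanning the 44 overlapping bigram windows for "lamp could":
  position 7–8: lamp could

1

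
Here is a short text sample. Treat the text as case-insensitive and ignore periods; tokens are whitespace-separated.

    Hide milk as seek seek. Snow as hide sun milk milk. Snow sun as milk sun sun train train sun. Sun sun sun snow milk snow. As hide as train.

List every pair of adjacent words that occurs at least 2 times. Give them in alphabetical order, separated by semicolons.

Bigram counts meeting the condition (at least 2 times):
  as hide: 2
  milk snow: 2
  snow as: 2
  sun sun: 4

as hide; milk snow; snow as; sun sun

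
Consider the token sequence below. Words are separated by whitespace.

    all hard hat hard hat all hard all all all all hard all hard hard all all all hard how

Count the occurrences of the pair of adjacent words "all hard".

5

Scanning the 19 overlapping bigram windows for "all hard":
  position 1–2: all hard
  position 6–7: all hard
  position 11–12: all hard
  position 13–14: all hard
  position 18–19: all hard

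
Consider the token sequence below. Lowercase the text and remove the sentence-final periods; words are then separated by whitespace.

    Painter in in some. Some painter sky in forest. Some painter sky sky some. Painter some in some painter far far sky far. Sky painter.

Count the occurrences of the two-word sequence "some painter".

4

Scanning the 24 overlapping bigram windows for "some painter":
  position 5–6: some painter
  position 10–11: some painter
  position 14–15: some painter
  position 18–19: some painter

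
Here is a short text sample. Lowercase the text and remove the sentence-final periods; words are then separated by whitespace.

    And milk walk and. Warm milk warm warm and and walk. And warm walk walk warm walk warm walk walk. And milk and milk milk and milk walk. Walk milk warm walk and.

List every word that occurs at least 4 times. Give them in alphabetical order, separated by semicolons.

Unigram counts meeting the condition (at least 4 times):
  and: 9
  milk: 7
  walk: 10
  warm: 7

and; milk; walk; warm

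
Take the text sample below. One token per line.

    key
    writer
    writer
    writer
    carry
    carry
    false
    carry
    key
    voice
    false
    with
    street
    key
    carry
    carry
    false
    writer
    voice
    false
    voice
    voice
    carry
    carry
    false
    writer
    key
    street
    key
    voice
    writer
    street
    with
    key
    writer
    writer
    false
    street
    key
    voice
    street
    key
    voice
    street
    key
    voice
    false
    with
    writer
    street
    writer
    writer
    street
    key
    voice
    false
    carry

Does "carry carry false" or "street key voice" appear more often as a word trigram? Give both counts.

"carry carry false": 3 occurrences
"street key voice": 5 occurrences

"street key voice" (5 vs 3)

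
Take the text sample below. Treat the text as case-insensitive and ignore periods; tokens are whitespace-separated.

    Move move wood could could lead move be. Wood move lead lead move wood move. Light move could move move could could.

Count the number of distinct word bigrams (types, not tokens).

15

22 tokens → 21 bigram windows in total.
Repeated bigrams (each contributes count−1 duplicates):
  could could: 2
  lead move: 2
  move could: 2
  move move: 2
  move wood: 2
  wood move: 2
6 duplicate windows → 21 − 6 = 15 distinct.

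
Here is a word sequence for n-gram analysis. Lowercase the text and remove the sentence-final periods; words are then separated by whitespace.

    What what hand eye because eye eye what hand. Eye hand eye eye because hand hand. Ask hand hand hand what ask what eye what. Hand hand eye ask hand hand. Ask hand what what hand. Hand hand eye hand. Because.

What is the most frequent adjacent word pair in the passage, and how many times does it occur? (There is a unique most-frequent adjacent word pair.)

Bigram frequencies (highest first):
  hand hand: 7
  hand eye: 5
  what hand: 4
  ask hand: 3
  what what: 2
  eye because: 2
  … (12 more, each ≤ 2)

"hand hand", 7 times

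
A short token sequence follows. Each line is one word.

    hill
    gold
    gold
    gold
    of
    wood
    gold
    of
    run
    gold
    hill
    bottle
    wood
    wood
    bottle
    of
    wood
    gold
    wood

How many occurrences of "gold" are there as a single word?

Scanning the 19 tokens for "gold":
  position 2: gold
  position 3: gold
  position 4: gold
  position 7: gold
  position 10: gold
  position 18: gold

6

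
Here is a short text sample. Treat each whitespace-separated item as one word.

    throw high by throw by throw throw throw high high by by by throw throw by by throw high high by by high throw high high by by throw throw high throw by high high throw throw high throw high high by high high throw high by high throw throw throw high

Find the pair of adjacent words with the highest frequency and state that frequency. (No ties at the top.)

"throw high", 9 times

Bigram frequencies (highest first):
  throw high: 9
  throw throw: 7
  high by: 6
  high high: 6
  high throw: 6
  by throw: 5
  … (3 more, each ≤ 5)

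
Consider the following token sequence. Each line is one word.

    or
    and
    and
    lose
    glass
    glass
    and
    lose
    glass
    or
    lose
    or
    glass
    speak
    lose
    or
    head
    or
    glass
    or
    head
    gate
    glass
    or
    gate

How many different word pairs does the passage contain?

25 tokens → 24 bigram windows in total.
Repeated bigrams (each contributes count−1 duplicates):
  glass or: 3
  and lose: 2
  lose glass: 2
  lose or: 2
  or glass: 2
  or head: 2
7 duplicate windows → 24 − 7 = 17 distinct.

17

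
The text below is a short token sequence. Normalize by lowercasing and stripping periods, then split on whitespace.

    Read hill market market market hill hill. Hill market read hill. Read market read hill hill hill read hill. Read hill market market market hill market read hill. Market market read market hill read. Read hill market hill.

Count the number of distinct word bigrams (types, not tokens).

9

38 tokens → 37 bigram windows in total.
Repeated bigrams (each contributes count−1 duplicates):
  read hill: 7
  hill market: 6
  market market: 5
  hill hill: 4
  hill read: 4
  market hill: 4
  market read: 4
  read market: 2
28 duplicate windows → 37 − 28 = 9 distinct.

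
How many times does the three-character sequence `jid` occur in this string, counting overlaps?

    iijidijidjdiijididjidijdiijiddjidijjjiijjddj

Sliding a length-3 window over the 44 characters (42 positions):
  position 3–5: jid
  position 7–9: jid
  position 14–16: jid
  position 19–21: jid
  position 27–29: jid
  position 31–33: jid

6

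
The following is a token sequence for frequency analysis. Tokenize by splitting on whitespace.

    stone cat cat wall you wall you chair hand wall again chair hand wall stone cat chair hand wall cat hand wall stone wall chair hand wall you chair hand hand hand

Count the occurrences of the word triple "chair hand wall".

4

Scanning the 30 overlapping trigram windows for "chair hand wall":
  position 8–10: chair hand wall
  position 12–14: chair hand wall
  position 17–19: chair hand wall
  position 25–27: chair hand wall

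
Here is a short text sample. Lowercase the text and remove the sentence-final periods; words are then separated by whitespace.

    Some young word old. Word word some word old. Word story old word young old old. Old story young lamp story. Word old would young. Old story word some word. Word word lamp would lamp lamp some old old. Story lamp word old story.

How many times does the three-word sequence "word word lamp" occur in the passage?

1

Scanning the 42 overlapping trigram windows for "word word lamp":
  position 31–33: word word lamp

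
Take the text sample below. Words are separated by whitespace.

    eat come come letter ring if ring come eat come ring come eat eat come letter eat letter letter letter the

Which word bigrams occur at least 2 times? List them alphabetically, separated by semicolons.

Bigram counts meeting the condition (at least 2 times):
  come eat: 2
  come letter: 2
  eat come: 3
  letter letter: 2
  ring come: 2

come eat; come letter; eat come; letter letter; ring come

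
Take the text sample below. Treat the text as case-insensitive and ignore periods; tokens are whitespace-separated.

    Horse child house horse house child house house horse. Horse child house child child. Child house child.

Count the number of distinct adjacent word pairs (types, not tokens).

17 tokens → 16 bigram windows in total.
Repeated bigrams (each contributes count−1 duplicates):
  child house: 4
  house child: 3
  child child: 2
  horse child: 2
  house horse: 2
8 duplicate windows → 16 − 8 = 8 distinct.

8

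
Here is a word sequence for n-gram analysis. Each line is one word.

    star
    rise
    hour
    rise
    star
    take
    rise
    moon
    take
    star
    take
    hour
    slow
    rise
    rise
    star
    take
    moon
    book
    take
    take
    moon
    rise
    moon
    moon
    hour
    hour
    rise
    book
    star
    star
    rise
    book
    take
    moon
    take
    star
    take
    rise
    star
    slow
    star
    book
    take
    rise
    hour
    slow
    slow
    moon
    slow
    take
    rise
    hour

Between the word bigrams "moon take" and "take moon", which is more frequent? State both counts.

"take moon" (3 vs 2)

"moon take": 2 occurrences
"take moon": 3 occurrences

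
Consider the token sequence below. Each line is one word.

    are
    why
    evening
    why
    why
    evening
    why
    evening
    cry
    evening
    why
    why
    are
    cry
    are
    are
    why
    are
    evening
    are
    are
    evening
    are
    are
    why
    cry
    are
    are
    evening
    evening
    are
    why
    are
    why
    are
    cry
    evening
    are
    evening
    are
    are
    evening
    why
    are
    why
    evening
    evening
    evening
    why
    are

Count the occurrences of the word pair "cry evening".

Scanning the 49 overlapping bigram windows for "cry evening":
  position 9–10: cry evening
  position 36–37: cry evening

2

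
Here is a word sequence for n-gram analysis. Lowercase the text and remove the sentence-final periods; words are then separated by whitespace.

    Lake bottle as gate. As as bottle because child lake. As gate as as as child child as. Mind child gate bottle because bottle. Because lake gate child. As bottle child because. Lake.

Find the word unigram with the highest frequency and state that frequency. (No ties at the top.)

"as", 9 times

Unigram frequencies (highest first):
  as: 9
  child: 6
  bottle: 5
  lake: 4
  gate: 4
  because: 4
  … (1 more, each ≤ 1)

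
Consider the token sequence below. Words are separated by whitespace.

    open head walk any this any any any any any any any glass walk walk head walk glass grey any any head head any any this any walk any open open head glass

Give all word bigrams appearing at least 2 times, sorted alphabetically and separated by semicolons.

Bigram counts meeting the condition (at least 2 times):
  any any: 8
  any this: 2
  head walk: 2
  open head: 2
  this any: 2
  walk any: 2

any any; any this; head walk; open head; this any; walk any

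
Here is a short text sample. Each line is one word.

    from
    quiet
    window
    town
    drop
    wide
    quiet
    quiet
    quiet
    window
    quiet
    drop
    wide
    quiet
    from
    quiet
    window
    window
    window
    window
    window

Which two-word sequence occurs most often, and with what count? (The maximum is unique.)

"window window", 4 times

Bigram frequencies (highest first):
  window window: 4
  quiet window: 3
  from quiet: 2
  drop wide: 2
  wide quiet: 2
  quiet quiet: 2
  … (5 more, each ≤ 1)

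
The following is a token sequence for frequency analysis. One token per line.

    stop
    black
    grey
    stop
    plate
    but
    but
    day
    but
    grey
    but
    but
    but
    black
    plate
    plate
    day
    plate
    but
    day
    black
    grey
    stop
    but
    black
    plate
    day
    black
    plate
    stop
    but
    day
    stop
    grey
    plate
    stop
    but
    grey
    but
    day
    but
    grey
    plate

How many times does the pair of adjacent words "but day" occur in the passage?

4

Scanning the 42 overlapping bigram windows for "but day":
  position 7–8: but day
  position 19–20: but day
  position 31–32: but day
  position 39–40: but day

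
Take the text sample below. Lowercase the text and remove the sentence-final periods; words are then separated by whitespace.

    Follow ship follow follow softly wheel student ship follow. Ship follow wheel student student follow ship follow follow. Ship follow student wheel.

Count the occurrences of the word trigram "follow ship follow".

4

Scanning the 20 overlapping trigram windows for "follow ship follow":
  position 1–3: follow ship follow
  position 9–11: follow ship follow
  position 15–17: follow ship follow
  position 18–20: follow ship follow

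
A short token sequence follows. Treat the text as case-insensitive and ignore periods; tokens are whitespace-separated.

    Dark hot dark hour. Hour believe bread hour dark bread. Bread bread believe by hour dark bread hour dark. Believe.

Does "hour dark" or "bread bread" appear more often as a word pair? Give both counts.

"hour dark" (3 vs 2)

"hour dark": 3 occurrences
"bread bread": 2 occurrences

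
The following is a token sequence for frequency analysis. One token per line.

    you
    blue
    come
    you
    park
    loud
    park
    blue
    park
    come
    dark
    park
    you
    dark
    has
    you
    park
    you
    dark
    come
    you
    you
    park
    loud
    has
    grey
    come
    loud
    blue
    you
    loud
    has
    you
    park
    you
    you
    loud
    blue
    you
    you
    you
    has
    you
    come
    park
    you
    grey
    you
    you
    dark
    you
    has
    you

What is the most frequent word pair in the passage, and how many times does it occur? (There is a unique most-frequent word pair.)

"you you", 5 times

Bigram frequencies (highest first):
  you you: 5
  you park: 4
  park you: 4
  has you: 4
  you dark: 3
  come you: 2
  … (24 more, each ≤ 2)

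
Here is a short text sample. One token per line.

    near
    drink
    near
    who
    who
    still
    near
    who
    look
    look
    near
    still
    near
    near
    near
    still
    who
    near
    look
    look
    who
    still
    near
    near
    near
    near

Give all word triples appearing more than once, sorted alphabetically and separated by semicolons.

near near near; still near near; who still near

Trigram counts meeting the condition (more than once):
  near near near: 3
  still near near: 2
  who still near: 2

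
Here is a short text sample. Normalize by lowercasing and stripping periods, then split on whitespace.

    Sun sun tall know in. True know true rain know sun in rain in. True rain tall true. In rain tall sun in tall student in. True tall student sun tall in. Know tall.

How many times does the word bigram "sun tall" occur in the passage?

Scanning the 33 overlapping bigram windows for "sun tall":
  position 2–3: sun tall
  position 30–31: sun tall

2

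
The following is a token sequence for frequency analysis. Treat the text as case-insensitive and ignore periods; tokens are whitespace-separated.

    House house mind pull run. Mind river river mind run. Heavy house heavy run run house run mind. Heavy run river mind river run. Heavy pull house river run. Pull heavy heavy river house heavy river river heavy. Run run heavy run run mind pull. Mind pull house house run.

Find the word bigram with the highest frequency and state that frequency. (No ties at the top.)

Bigram frequencies (highest first):
  heavy run: 4
  mind pull: 3
  run mind: 3
  run heavy: 3
  run run: 3
  house house: 2
  … (23 more, each ≤ 2)

"heavy run", 4 times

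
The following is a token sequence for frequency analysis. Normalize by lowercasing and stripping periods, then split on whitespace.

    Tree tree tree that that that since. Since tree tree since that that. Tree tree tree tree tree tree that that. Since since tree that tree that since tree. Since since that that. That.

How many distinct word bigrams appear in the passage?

34 tokens → 33 bigram windows in total.
Repeated bigrams (each contributes count−1 duplicates):
  tree tree: 8
  that that: 6
  tree that: 4
  since since: 3
  since tree: 3
  that since: 3
  since that: 2
  that tree: 2
  … (1 more repeated)
24 duplicate windows → 33 − 24 = 9 distinct.

9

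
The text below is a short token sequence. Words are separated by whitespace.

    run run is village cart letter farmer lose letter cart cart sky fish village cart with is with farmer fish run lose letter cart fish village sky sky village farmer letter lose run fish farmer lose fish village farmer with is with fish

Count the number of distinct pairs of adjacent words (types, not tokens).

33

43 tokens → 42 bigram windows in total.
Repeated bigrams (each contributes count−1 duplicates):
  fish village: 3
  farmer lose: 2
  is with: 2
  letter cart: 2
  lose letter: 2
  village cart: 2
  village farmer: 2
  with is: 2
9 duplicate windows → 42 − 9 = 33 distinct.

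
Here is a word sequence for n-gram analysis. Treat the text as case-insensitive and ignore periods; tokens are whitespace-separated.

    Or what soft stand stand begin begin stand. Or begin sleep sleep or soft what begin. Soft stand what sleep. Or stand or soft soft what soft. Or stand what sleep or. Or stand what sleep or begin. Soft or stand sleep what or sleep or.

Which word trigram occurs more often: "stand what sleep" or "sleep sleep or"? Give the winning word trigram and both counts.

"stand what sleep": 3 occurrences
"sleep sleep or": 1 occurrence

"stand what sleep" (3 vs 1)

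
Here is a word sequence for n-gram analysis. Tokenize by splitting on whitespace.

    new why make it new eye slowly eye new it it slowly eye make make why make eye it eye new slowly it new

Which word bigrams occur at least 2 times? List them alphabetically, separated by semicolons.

eye new; it new; slowly eye; why make

Bigram counts meeting the condition (at least 2 times):
  eye new: 2
  it new: 2
  slowly eye: 2
  why make: 2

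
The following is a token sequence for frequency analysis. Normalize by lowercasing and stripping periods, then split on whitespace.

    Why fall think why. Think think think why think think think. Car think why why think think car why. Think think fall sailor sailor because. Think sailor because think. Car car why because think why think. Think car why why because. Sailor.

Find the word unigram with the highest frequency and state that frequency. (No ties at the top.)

"think", 17 times

Unigram frequencies (highest first):
  think: 17
  why: 10
  car: 5
  sailor: 4
  because: 4
  fall: 2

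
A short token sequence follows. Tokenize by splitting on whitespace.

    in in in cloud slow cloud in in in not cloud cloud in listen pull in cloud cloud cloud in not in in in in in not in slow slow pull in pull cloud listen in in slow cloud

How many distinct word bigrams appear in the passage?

39 tokens → 38 bigram windows in total.
Repeated bigrams (each contributes count−1 duplicates):
  in in: 9
  cloud cloud: 3
  cloud in: 3
  in not: 3
  in cloud: 2
  in slow: 2
  not in: 2
  pull in: 2
  … (1 more repeated)
19 duplicate windows → 38 − 19 = 19 distinct.

19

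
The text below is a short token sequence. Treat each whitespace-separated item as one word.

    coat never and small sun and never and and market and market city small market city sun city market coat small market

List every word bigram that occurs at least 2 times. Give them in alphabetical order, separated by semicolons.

Bigram counts meeting the condition (at least 2 times):
  and market: 2
  market city: 2
  never and: 2
  small market: 2

and market; market city; never and; small market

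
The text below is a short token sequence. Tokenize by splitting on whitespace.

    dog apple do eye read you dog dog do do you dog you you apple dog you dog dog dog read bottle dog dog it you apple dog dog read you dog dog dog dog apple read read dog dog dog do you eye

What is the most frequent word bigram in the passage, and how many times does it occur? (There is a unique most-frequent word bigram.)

Bigram frequencies (highest first):
  dog dog: 10
  you dog: 4
  dog apple: 2
  read you: 2
  dog do: 2
  do you: 2
  … (17 more, each ≤ 2)

"dog dog", 10 times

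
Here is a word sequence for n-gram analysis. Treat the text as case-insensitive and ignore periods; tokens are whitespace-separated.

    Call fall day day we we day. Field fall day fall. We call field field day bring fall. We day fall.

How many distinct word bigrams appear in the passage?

16

21 tokens → 20 bigram windows in total.
Repeated bigrams (each contributes count−1 duplicates):
  day fall: 2
  fall day: 2
  fall we: 2
  we day: 2
4 duplicate windows → 20 − 4 = 16 distinct.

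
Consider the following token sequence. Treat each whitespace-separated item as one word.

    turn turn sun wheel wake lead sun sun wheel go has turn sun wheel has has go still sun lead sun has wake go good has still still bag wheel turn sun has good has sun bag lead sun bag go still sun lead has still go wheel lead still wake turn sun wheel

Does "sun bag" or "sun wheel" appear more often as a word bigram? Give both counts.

"sun wheel" (4 vs 2)

"sun bag": 2 occurrences
"sun wheel": 4 occurrences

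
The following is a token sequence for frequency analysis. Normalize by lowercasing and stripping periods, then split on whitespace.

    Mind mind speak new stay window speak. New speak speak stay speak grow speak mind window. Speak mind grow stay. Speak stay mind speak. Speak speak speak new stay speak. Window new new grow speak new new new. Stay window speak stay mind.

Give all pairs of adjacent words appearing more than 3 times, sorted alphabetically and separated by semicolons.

Bigram counts meeting the condition (more than 3 times):
  speak new: 4
  speak speak: 4

speak new; speak speak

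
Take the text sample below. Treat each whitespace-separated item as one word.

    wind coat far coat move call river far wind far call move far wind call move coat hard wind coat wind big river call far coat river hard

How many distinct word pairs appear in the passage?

28 tokens → 27 bigram windows in total.
Repeated bigrams (each contributes count−1 duplicates):
  call move: 2
  far coat: 2
  far wind: 2
  wind coat: 2
4 duplicate windows → 27 − 4 = 23 distinct.

23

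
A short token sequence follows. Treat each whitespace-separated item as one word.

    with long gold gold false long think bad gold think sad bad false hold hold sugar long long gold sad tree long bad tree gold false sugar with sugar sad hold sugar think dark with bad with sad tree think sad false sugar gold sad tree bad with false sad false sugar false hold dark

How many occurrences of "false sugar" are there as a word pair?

3

Scanning the 54 overlapping bigram windows for "false sugar":
  position 26–27: false sugar
  position 42–43: false sugar
  position 51–52: false sugar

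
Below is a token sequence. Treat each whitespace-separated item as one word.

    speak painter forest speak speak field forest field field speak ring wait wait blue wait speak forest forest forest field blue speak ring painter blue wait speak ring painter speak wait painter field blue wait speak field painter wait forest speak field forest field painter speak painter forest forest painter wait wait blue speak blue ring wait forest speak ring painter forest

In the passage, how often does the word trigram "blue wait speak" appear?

Scanning the 60 overlapping trigram windows for "blue wait speak":
  position 14–16: blue wait speak
  position 25–27: blue wait speak
  position 34–36: blue wait speak

3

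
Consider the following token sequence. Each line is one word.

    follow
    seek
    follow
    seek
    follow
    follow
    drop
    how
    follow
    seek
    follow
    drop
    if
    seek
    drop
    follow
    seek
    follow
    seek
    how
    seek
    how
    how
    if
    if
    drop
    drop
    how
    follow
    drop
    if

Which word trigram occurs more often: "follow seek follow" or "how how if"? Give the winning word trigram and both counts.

"follow seek follow": 4 occurrences
"how how if": 1 occurrence

"follow seek follow" (4 vs 1)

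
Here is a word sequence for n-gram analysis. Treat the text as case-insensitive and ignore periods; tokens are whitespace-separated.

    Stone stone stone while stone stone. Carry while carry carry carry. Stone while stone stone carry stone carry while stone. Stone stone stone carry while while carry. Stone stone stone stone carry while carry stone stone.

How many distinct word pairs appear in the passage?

9

36 tokens → 35 bigram windows in total.
Repeated bigrams (each contributes count−1 duplicates):
  stone stone: 11
  stone carry: 5
  carry stone: 4
  carry while: 4
  while carry: 3
  while stone: 3
  carry carry: 2
  stone while: 2
26 duplicate windows → 35 − 26 = 9 distinct.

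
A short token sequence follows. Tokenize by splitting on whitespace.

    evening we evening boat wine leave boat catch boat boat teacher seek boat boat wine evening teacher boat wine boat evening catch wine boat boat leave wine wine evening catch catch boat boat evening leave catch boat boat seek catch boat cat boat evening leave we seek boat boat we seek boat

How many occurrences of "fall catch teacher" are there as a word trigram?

0

Scanning the 50 overlapping trigram windows for "fall catch teacher":
  (none found)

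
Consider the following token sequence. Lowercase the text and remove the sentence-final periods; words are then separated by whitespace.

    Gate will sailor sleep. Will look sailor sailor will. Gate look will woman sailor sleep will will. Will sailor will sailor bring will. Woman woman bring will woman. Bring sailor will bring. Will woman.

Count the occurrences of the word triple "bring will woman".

Scanning the 32 overlapping trigram windows for "bring will woman":
  position 22–24: bring will woman
  position 26–28: bring will woman
  position 32–34: bring will woman

3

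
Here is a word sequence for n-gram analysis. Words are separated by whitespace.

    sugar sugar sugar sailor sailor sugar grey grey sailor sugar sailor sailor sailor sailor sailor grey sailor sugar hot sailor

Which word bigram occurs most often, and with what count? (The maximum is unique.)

"sailor sailor", 5 times

Bigram frequencies (highest first):
  sailor sailor: 5
  sailor sugar: 3
  sugar sugar: 2
  sugar sailor: 2
  grey sailor: 2
  sugar grey: 1
  … (4 more, each ≤ 1)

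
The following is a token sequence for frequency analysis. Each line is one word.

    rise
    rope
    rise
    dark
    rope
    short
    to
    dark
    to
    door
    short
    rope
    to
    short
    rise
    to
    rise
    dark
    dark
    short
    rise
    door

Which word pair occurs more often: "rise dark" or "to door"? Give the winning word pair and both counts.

"rise dark": 2 occurrences
"to door": 1 occurrence

"rise dark" (2 vs 1)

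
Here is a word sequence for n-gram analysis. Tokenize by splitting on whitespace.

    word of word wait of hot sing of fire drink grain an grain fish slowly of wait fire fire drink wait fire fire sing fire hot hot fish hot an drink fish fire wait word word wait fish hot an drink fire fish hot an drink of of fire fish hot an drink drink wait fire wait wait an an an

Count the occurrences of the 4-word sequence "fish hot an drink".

4

Scanning the 58 overlapping 4-gram windows for "fish hot an drink":
  position 28–31: fish hot an drink
  position 38–41: fish hot an drink
  position 43–46: fish hot an drink
  position 50–53: fish hot an drink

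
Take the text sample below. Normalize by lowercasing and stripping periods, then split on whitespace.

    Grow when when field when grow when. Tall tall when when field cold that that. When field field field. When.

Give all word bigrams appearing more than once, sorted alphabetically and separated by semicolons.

field field; field when; grow when; when field; when when

Bigram counts meeting the condition (more than once):
  field field: 2
  field when: 2
  grow when: 2
  when field: 3
  when when: 2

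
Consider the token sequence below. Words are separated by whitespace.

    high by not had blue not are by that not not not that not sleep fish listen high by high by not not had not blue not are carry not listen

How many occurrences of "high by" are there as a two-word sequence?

Scanning the 30 overlapping bigram windows for "high by":
  position 1–2: high by
  position 18–19: high by
  position 20–21: high by

3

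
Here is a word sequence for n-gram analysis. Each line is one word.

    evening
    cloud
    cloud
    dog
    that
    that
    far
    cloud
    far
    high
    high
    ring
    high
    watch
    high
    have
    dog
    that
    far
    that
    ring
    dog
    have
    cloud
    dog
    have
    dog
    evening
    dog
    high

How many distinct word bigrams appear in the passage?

24

30 tokens → 29 bigram windows in total.
Repeated bigrams (each contributes count−1 duplicates):
  cloud dog: 2
  dog have: 2
  dog that: 2
  have dog: 2
  that far: 2
5 duplicate windows → 29 − 5 = 24 distinct.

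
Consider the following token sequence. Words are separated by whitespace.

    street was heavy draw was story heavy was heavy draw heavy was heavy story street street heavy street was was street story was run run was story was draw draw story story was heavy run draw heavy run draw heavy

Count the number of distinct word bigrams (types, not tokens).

26

40 tokens → 39 bigram windows in total.
Repeated bigrams (each contributes count−1 duplicates):
  was heavy: 4
  draw heavy: 3
  story was: 3
  heavy draw: 2
  heavy run: 2
  heavy was: 2
  run draw: 2
  street was: 2
  … (1 more repeated)
13 duplicate windows → 39 − 13 = 26 distinct.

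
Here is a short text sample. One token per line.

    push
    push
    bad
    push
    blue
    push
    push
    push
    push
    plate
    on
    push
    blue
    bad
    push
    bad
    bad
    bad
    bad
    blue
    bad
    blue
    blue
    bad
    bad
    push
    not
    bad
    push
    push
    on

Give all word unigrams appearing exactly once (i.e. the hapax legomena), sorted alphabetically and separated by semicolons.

not; plate

Unigram counts meeting the condition (exactly once (i.e. the hapax legomena)):
  not: 1
  plate: 1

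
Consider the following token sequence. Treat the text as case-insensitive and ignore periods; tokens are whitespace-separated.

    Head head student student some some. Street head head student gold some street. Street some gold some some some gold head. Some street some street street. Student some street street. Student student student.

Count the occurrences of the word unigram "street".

Scanning the 33 tokens for "street":
  position 7: street
  position 13: street
  position 14: street
  position 23: street
  position 25: street
  position 26: street
  position 29: street
  position 30: street

8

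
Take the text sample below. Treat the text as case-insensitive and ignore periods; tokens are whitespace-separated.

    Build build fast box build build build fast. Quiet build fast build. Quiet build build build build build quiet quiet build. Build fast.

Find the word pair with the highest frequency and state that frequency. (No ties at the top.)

"build build", 8 times

Bigram frequencies (highest first):
  build build: 8
  build fast: 4
  quiet build: 3
  build quiet: 2
  fast box: 1
  box build: 1
  … (3 more, each ≤ 1)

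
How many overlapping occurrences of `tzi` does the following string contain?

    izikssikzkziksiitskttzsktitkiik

Sliding a length-3 window over the 31 characters (29 positions):
  (no match at any position)

0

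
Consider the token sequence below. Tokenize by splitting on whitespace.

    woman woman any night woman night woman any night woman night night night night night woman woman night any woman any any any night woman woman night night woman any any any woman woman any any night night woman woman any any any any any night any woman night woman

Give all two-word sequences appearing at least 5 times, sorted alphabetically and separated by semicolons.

any any; any night; night night; night woman; woman any; woman night; woman woman

Bigram counts meeting the condition (at least 5 times):
  any any: 9
  any night: 5
  night night: 6
  night woman: 8
  woman any: 6
  woman night: 5
  woman woman: 5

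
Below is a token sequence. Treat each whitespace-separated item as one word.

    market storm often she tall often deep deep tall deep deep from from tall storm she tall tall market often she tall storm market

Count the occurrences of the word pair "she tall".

Scanning the 23 overlapping bigram windows for "she tall":
  position 4–5: she tall
  position 16–17: she tall
  position 21–22: she tall

3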